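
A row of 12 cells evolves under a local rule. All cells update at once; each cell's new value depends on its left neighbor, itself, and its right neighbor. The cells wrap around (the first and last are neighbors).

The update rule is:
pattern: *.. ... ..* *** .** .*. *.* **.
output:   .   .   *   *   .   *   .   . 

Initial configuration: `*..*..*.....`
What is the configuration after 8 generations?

....*.......

*.**.**....*
..........*.
.........**.
........*...
.......**...
......*.....
.....**.....
....*.......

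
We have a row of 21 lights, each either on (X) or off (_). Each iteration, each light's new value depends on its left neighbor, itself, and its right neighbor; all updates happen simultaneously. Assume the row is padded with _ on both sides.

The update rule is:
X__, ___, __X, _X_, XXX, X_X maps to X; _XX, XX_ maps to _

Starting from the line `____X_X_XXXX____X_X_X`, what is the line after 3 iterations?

XXXXXXXX_XX_XXXXXXXXX
_XXXXXX_X__X_XXXXXXX_
X_XXXX_XXXXXX_XXXXX_X

X_XXXX_XXXXXX_XXXXX_X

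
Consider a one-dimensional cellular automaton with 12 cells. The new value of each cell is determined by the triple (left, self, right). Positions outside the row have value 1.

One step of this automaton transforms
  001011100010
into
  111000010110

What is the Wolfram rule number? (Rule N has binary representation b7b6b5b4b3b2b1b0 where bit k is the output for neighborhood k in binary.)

position 5: 111 → 0  (bit 7 = 0)
position 6: 110 → 0  (bit 6 = 0)
position 3: 101 → 0  (bit 5 = 0)
position 0: 100 → 1  (bit 4 = 1)
position 4: 011 → 0  (bit 3 = 0)
position 2: 010 → 1  (bit 2 = 1)
position 1: 001 → 1  (bit 1 = 1)
position 8: 000 → 0  (bit 0 = 0)
bits b7..b0 = 00010110 = 22

22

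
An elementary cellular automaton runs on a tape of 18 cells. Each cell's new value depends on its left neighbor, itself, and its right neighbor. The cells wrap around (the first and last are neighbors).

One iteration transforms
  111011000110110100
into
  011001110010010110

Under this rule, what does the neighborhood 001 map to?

At position 8 the neighborhood is 001; the next row has 0 there.

0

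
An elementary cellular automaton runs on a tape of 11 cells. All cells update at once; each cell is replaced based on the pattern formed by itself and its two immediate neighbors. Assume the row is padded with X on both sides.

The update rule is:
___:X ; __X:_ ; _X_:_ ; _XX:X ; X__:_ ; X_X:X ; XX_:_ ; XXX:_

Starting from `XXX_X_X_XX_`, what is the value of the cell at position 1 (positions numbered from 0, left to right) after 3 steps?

___X_X_XX_X
_X__X_XX_XX
X____XX_XX_
position 1 holds _

_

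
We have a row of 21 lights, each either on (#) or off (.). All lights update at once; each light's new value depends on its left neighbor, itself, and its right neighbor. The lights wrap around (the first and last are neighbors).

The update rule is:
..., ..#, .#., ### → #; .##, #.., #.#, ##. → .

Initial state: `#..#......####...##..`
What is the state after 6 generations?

##...#...#.##.#.##..#

#.##.#####.##..##...#
......###.....#...##.
######.#..#####.##...
.####..#.#.###.....##
..##..##.#..#..####..
##...#...#.##.#.##..#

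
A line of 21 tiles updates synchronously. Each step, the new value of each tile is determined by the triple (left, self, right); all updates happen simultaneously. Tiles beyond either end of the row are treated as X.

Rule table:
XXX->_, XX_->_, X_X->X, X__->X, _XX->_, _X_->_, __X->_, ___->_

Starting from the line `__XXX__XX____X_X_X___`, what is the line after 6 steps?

_X_X_X____X___X____X_

X____X___X____X_X_X__
_X____X___X____X_X_X_
X_X____X___X____X_X_X
_X_X____X___X____X_X_
X_X_X____X___X____X_X
_X_X_X____X___X____X_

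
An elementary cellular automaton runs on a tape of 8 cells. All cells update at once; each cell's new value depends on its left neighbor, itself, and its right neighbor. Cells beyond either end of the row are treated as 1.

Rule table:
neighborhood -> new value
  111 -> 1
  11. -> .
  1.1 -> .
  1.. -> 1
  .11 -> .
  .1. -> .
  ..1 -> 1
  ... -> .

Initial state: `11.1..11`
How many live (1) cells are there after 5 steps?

2

step 1: 1...11.1
step 2: .1.1....
step 3: ....1..1
step 4: 1..1.11.
step 5: .11.....
count of 1: 2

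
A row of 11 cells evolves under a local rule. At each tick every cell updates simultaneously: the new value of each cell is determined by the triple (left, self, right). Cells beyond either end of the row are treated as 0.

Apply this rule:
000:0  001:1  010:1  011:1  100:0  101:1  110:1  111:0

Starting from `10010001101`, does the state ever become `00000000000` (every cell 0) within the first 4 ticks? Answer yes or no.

tick 1: 10110011111
tick 2: 11110110001
tick 3: 10011110011
tick 4: 10110010111
tick 4 is 10110010111, still not uniform 0

no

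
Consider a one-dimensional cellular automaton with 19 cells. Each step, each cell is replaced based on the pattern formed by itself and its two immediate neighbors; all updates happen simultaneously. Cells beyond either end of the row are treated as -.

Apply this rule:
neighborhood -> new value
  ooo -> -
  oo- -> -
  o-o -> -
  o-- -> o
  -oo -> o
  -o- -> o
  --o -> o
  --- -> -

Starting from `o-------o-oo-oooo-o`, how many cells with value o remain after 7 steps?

6

oo-----oo-o--o----o
o-o---oo--ooooo--oo
o-oo-oo-ooo----ooo-
o-o--o--o--o--oo--o
o-ooooooooooooo-ooo
o-o-------------o--
o-oo-----------ooo-
count of o: 6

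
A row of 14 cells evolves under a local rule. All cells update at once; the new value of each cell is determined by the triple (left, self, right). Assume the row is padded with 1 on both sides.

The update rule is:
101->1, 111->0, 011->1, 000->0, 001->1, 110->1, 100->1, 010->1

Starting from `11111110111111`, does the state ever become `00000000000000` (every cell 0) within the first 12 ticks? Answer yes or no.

yes

00000011100000
10000110110001
11001111111011
01111000001110
11001100011011
01111110111110
11000011100011
01100110110110
11111111111111
00000000000000
all cells are 0 at tick 10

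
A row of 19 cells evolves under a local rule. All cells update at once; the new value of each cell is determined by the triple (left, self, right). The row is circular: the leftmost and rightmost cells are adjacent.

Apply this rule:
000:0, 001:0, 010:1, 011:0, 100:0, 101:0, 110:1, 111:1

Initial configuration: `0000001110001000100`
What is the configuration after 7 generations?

0000000010001000100

generation 1: 0000000110001000100
generation 2: 0000000010001000100
generation 3: 0000000010001000100  (fixed point — unchanged through generation 7)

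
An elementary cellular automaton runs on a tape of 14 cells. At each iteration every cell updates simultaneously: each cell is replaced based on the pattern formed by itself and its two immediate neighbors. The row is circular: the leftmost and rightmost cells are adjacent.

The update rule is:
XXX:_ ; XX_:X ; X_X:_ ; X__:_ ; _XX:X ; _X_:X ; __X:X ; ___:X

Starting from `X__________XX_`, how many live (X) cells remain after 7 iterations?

X_XXXXXXXXXXX_
X_X_________X_
X_X_XXXXXXXXX_
X_X_X_______X_
X_X_X_XXXXXXX_
X_X_X_X_____X_
X_X_X_X_XXXXX_
count of X: 9

9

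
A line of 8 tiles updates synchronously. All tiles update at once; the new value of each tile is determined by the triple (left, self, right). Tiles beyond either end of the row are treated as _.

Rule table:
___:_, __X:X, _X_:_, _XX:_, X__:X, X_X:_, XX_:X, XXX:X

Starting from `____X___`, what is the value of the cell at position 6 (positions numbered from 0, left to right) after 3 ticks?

___X_X__
__X___X_
_X_X_X_X
position 6 holds _

_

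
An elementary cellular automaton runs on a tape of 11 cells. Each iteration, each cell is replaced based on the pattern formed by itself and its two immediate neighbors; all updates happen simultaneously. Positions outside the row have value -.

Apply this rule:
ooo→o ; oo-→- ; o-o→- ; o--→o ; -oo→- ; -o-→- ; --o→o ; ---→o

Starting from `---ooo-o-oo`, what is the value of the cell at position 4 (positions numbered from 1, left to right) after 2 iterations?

-

ooo-o------
-o---oooooo
position 4 holds -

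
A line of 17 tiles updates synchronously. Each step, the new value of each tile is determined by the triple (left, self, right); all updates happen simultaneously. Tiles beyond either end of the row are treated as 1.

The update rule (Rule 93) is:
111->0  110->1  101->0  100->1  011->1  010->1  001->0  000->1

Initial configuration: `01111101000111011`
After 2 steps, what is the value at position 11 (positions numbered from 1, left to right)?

0

step 1: 01000101110101010
step 2: 01110101010101010
position 11 holds 0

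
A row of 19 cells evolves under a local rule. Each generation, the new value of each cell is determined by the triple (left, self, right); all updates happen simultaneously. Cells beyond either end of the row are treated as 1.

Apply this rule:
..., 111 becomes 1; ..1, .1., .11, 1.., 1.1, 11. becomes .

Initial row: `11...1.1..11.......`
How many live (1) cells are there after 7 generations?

1..1.........11111.
.....1111111..111..
.111..11111....1...
..1....111..11...1.
....11..1......1...
.11.......1111...1.
....11111..11..1...
count of 1: 8

8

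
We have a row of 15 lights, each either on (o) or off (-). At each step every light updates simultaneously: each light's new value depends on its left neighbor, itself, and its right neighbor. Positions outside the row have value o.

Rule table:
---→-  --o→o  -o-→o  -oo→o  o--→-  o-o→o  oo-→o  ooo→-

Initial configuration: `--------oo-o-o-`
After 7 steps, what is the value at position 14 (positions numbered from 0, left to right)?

step 1: -------oooooooo
step 2: ------oo-------
step 3: -----ooo------o
step 4: ----oo-o-----oo
step 5: ---ooooo----oo-
step 6: --oo---o---oooo
step 7: -ooo--oo--oo---
position 14 holds -

-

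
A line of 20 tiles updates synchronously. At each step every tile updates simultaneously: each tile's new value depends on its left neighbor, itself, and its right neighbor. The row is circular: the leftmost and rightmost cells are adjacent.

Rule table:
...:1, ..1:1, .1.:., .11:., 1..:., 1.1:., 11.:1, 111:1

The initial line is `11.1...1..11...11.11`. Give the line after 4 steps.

11...11..1.1.11.1..1
11.11.1.1.....1...1.
.1..1.....1111..11..
1..1..1111.111.1.1.1

1..1..1111.111.1.1.1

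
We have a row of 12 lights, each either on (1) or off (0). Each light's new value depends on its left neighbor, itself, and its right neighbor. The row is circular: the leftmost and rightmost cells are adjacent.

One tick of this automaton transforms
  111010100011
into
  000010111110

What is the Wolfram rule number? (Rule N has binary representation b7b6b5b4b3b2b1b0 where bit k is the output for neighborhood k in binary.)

position 0: 111 → 0  (bit 7 = 0)
position 2: 110 → 0  (bit 6 = 0)
position 3: 101 → 0  (bit 5 = 0)
position 7: 100 → 1  (bit 4 = 1)
position 10: 011 → 1  (bit 3 = 1)
position 4: 010 → 1  (bit 2 = 1)
position 9: 001 → 1  (bit 1 = 1)
position 8: 000 → 1  (bit 0 = 1)
bits b7..b0 = 00011111 = 31

31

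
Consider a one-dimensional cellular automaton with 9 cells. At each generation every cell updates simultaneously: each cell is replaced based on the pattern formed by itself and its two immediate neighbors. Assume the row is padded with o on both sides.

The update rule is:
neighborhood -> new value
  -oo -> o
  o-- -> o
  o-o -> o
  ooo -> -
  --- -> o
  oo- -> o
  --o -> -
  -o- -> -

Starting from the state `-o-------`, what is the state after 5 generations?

oo-o-oooo

o-oooooo-
ooo----oo
--oooo-o-
o-o--oo-o
oo-o-oooo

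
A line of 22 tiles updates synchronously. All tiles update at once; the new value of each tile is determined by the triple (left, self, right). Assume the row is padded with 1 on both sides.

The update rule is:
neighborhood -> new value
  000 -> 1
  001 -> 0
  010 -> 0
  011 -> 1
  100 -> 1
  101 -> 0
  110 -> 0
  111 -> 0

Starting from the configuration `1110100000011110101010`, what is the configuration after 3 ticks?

tick 1: 0000011111010000000000
tick 2: 1111010000001111111110
tick 3: 0000001111101000000000

0000001111101000000000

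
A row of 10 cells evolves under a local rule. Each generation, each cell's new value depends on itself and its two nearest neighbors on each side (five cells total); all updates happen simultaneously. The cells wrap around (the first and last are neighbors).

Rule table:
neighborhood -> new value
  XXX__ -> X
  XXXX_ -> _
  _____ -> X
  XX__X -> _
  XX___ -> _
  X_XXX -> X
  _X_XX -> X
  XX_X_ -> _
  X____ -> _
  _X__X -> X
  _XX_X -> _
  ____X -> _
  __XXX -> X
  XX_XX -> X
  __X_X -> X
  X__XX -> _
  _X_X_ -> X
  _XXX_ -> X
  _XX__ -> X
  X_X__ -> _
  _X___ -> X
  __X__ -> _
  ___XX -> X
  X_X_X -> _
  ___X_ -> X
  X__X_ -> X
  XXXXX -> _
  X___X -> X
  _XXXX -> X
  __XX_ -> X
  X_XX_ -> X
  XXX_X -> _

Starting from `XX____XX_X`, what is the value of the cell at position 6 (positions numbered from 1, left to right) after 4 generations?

X

XX___XX_XX
_X_XXX_XXX
__XXX_XXX_
XXXX_XXXX_
position 6 holds X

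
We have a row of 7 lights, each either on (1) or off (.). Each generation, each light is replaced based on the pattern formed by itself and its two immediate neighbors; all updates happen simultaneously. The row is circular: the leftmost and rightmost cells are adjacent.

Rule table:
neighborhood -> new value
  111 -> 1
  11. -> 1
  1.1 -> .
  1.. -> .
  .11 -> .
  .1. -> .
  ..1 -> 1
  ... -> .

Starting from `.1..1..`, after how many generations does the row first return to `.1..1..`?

generation 1: 1..1...
generation 2: ..1...1
generation 3: .1...1.
generation 4: 1...1..
generation 5: ...1..1
generation 6: ..1..1.
generation 7: .1..1..

7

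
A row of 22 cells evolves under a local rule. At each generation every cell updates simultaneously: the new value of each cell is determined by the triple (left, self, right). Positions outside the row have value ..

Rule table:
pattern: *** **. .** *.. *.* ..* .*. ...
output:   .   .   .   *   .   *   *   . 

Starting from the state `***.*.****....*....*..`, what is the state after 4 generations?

generation 1: ....*.....*..***..***.
generation 2: ...***...****...**...*
generation 3: ..*...*.*....*.*..*.**
generation 4: .***.**.**..**.****...

.***.**.**..**.****...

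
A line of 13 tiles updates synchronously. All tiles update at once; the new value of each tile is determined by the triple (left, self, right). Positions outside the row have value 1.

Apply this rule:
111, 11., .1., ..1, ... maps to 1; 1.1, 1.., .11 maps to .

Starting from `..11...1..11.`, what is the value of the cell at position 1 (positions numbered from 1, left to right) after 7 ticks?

.

.1.1.111.1.1.
.1.1..11.1.1.
.1.1.1.1.1.1.
.1.1.1.1.1.1.  (fixed point — unchanged through tick 7)
position 1 holds .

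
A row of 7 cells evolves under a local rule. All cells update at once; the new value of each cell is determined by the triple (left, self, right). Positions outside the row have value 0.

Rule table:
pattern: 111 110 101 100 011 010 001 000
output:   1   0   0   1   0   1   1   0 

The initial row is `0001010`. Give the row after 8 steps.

0011011
0100000
1110000
0101000
1101100
0000010
0000111
0001010

0001010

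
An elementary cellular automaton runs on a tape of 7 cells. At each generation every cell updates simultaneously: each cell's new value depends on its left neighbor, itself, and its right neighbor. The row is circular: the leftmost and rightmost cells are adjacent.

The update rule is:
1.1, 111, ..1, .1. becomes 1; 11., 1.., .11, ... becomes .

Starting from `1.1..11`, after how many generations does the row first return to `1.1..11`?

.11.1.1
1..1111
..1.111
.111.1.
1.1.11.
1111..1
111..1.
.1..111
11.1.1.
..11111
.1.111.
111.1..
.1.11.1
111..11
11..1.1
1..111.
1.1.1.1
.11111.
1.111..
11.1..1
1.11.1.
11..111
1..1.11
..111.1
.1.1.11
11111..
.111..1
1.1..11

28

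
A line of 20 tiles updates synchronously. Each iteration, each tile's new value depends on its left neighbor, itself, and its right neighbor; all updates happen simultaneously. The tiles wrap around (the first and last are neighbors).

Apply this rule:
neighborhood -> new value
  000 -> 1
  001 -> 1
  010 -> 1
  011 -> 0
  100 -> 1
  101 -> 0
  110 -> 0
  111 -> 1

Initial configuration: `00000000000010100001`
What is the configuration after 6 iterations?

11111111000111110001

iteration 1: 11111111111110111111
iteration 2: 11111111111100011111
iteration 3: 11111111111011101111
iteration 4: 11111111110001000111
iteration 5: 11111111101111111011
iteration 6: 11111111000111110001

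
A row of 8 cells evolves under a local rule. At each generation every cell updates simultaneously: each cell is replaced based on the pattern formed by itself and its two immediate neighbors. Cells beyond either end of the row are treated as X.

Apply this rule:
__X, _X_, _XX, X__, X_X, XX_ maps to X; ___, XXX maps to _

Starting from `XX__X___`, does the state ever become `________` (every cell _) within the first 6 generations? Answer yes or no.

yes

_XXXXX_X
XX___XXX
_XX_XX__
XXXXXXXX
________
all cells are _ at generation 5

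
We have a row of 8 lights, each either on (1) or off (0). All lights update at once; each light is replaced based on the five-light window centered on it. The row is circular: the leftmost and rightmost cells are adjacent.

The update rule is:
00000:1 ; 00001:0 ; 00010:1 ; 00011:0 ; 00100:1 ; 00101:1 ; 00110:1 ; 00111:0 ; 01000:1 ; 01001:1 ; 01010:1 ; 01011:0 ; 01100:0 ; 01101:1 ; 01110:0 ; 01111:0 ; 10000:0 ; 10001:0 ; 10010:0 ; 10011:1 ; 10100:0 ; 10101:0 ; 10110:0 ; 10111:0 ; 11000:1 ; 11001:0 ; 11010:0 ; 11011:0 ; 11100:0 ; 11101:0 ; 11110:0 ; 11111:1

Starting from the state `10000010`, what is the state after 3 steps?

01110111

01010111
00100000
01110111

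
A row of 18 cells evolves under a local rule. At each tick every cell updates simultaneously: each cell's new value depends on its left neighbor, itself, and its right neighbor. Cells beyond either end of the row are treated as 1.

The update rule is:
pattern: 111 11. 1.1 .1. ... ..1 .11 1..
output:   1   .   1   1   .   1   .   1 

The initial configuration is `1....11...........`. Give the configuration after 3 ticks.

.1..1..1.........1
111111111.......1.
11111111.1.....111

11111111.1.....111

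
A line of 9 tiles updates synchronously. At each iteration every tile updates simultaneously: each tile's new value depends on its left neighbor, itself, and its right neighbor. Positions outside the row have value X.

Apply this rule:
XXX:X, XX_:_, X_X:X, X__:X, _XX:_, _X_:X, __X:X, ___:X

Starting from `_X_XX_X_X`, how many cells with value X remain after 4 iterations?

6

XXX__XXX_
XX_XX_X_X
X_X__XXX_
_XXXX_X_X
count of X: 6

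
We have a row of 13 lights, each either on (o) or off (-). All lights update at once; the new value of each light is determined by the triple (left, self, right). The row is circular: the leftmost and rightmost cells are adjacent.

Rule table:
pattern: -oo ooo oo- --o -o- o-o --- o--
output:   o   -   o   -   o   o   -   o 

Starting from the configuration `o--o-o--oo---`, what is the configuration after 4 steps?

oo-oooo-ooo--
oooo--ooo-oo-
o--oo-o-ooooo
oo-oooooo----

oo-oooooo----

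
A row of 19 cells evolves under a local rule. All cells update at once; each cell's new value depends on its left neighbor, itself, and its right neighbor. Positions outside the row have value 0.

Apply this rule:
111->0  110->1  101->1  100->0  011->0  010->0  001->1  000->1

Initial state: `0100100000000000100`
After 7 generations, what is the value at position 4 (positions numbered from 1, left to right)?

1

generation 1: 1001001111111111001
generation 2: 0010010000000001010
generation 3: 1100100111111110100
generation 4: 0101001000000011001
generation 5: 1010010011111101010
generation 6: 0100100100000110100
generation 7: 1001001001111011001
position 4 holds 1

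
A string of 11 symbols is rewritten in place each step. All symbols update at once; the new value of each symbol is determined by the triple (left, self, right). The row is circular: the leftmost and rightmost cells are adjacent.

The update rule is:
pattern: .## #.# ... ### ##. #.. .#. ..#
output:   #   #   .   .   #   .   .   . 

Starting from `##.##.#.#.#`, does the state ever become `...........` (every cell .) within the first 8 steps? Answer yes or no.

.#####.#.##
##...##.###
.#...####..
.....#..#..
...........
all cells are . at step 5

yes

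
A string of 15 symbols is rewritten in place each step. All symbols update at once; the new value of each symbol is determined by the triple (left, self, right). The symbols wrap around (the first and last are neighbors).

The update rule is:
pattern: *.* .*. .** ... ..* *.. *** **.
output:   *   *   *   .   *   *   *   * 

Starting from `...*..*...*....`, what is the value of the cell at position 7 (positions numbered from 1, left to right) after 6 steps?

..******.***...
.************..
**************.
***************
***************  (fixed point — unchanged through step 6)
position 7 holds *

*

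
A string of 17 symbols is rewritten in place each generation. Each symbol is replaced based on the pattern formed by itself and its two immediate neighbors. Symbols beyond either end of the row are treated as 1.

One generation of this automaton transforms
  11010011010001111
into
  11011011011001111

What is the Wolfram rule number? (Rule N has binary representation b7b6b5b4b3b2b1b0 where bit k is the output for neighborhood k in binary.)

220

position 0: 111 → 1  (bit 7 = 1)
position 1: 110 → 1  (bit 6 = 1)
position 2: 101 → 0  (bit 5 = 0)
position 4: 100 → 1  (bit 4 = 1)
position 6: 011 → 1  (bit 3 = 1)
position 3: 010 → 1  (bit 2 = 1)
position 5: 001 → 0  (bit 1 = 0)
position 11: 000 → 0  (bit 0 = 0)
bits b7..b0 = 11011100 = 220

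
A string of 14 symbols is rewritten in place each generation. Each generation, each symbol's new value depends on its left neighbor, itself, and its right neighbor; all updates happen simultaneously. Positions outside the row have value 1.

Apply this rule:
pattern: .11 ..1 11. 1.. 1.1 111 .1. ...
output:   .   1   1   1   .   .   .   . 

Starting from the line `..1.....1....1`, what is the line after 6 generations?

..11.11.1...1.

11.1...1.1..1.
.1..1.1...11..
..11...1.1.111
11.11.1.......
.1..1..1.....1
..11.11.1...1.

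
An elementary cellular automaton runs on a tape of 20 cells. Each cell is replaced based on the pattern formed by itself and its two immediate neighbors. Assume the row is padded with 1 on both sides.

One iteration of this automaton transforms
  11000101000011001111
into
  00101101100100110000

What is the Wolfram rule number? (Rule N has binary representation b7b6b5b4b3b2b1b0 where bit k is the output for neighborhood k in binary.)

22

position 0: 111 → 0  (bit 7 = 0)
position 1: 110 → 0  (bit 6 = 0)
position 6: 101 → 0  (bit 5 = 0)
position 2: 100 → 1  (bit 4 = 1)
position 12: 011 → 0  (bit 3 = 0)
position 5: 010 → 1  (bit 2 = 1)
position 4: 001 → 1  (bit 1 = 1)
position 3: 000 → 0  (bit 0 = 0)
bits b7..b0 = 00010110 = 22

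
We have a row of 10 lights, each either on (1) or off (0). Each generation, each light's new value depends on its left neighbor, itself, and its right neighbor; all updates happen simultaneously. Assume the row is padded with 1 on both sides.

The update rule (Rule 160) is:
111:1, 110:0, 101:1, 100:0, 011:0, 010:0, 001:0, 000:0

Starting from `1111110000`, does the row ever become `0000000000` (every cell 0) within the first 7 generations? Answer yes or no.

1111100000
1111000000
1110000000
1100000000
1000000000
0000000000
all cells are 0 at generation 6

yes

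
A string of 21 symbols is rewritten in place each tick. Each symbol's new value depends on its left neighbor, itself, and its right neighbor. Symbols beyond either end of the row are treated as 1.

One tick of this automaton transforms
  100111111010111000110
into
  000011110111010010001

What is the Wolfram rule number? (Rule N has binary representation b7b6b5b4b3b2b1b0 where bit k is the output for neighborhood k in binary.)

165

position 4: 111 → 1  (bit 7 = 1)
position 0: 110 → 0  (bit 6 = 0)
position 9: 101 → 1  (bit 5 = 1)
position 1: 100 → 0  (bit 4 = 0)
position 3: 011 → 0  (bit 3 = 0)
position 10: 010 → 1  (bit 2 = 1)
position 2: 001 → 0  (bit 1 = 0)
position 16: 000 → 1  (bit 0 = 1)
bits b7..b0 = 10100101 = 165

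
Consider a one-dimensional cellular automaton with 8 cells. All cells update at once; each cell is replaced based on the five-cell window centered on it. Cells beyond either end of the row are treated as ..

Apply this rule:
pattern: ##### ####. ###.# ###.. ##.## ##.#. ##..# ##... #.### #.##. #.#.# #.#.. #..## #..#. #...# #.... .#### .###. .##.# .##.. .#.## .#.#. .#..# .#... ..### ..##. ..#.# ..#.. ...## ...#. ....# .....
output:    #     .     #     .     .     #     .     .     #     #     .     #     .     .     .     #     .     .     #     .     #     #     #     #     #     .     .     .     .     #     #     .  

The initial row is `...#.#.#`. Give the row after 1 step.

.##.#.##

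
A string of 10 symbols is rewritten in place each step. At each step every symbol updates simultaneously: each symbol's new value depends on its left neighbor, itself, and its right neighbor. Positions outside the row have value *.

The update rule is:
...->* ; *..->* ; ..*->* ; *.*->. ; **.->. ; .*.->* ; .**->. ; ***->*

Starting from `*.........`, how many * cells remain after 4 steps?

7

.*********
..********
**.*******
*...******
count of *: 7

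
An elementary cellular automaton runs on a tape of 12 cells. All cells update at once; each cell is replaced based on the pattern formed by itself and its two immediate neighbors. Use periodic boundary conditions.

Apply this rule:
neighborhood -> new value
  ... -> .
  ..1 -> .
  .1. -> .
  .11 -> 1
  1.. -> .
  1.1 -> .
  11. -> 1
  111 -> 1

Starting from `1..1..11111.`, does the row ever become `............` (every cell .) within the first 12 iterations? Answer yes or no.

......11111.
......11111.  (fixed point — unchanged through iteration 12)
iteration 12 is ......11111., still not uniform .

no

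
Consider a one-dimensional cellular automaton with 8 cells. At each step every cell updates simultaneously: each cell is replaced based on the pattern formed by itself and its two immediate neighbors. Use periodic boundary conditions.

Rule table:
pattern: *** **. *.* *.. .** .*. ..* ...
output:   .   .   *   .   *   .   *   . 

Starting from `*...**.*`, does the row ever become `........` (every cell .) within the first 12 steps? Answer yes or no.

...**.**
..**.**.
.**.**..
**.**...
*.**...*
.**...**
**...**.
*...**.*  (repeats step 0; period 8)
step 12: **.**...
step 12 is **.**..., still not uniform .

no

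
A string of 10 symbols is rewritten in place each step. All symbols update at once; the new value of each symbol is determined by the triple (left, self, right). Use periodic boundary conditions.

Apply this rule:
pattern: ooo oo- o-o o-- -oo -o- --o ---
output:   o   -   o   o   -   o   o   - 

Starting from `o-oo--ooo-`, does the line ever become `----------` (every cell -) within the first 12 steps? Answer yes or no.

no

oo--oo-o-o
o-oo--ooo-  (repeats step 0; period 2)
step 12: o-oo--ooo-
step 12 is o-oo--ooo-, still not uniform -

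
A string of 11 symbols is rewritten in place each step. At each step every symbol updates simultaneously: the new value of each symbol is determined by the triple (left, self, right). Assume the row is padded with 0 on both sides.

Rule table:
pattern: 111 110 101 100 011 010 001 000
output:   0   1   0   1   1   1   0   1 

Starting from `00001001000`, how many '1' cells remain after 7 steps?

11101101111
10101101001
10101101101
10101101101  (fixed point — unchanged through step 7)
count of 1: 7

7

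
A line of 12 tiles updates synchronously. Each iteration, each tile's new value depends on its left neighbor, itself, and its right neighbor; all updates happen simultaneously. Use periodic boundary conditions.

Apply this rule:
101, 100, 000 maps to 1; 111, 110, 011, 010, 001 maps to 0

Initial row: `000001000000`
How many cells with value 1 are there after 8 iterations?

111100111111
000010000000
111001111111
000100000000
110011111111
001000000000
100111111111
010000000000
count of 1: 1

1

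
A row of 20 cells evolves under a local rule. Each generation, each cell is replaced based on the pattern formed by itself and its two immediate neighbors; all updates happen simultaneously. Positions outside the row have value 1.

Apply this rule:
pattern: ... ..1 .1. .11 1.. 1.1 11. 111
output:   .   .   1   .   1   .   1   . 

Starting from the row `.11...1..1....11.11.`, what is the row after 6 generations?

1..1..11..11..1.1.1.

generation 1: ..11..11.11....1..1.
generation 2: 1..11..1..11...11.1.
generation 3: 11..11.11..11...1.1.
generation 4: .11..1..11..11..1.1.
generation 5: ..11.11..11..11.1.1.
generation 6: 1..1..11..11..1.1.1.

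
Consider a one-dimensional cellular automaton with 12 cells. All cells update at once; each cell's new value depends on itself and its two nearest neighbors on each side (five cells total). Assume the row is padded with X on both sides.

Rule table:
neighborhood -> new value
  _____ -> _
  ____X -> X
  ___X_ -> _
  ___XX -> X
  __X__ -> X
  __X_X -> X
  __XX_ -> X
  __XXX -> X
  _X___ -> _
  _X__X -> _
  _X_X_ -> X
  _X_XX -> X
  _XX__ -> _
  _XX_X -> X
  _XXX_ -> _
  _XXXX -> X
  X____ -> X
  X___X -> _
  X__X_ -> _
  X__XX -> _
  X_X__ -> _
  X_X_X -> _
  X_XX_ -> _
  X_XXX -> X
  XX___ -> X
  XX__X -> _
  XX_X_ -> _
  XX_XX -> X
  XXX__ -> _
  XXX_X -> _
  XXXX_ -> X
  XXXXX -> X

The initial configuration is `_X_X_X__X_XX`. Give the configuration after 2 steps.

__XX___XXXXX

__X_X___XXXX
__XX___XXXXX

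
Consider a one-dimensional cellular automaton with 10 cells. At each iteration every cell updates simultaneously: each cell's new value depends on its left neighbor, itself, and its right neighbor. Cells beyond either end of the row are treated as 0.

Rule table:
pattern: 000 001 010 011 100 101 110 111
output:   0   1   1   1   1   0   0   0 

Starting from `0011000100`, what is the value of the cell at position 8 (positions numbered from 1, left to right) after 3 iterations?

1

iteration 1: 0110101110
iteration 2: 1100101001
iteration 3: 1011101111
position 8 holds 1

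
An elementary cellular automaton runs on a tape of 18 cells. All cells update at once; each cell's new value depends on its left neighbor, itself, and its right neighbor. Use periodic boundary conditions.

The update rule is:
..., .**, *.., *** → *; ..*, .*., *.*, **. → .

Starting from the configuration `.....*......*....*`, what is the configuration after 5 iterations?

..**..*..**.*.**..

****..*****..***..
***.*.****.*.**.*.
**....***....*....
*.***.**.***..***.
..**..*..**.*.**..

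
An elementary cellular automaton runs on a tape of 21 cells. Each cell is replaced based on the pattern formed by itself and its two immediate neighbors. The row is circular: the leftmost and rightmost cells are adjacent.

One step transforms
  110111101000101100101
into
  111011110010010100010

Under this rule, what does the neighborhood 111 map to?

1

At position 0 the neighborhood is 111; the next row has 1 there.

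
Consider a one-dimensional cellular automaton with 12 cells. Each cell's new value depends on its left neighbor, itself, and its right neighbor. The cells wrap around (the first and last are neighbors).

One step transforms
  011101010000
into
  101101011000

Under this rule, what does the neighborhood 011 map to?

0

At position 1 the neighborhood is 011; the next row has 0 there.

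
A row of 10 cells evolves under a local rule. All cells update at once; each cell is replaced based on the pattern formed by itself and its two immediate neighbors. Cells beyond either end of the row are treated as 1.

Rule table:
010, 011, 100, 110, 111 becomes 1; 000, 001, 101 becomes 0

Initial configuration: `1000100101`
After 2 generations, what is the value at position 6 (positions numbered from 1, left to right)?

1100110101
1110110101
position 6 holds 1

1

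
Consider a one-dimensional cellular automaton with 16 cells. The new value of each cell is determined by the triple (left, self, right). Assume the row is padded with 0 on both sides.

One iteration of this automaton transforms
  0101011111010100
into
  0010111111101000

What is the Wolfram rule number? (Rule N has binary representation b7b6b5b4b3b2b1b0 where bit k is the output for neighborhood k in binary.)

232

position 6: 111 → 1  (bit 7 = 1)
position 9: 110 → 1  (bit 6 = 1)
position 2: 101 → 1  (bit 5 = 1)
position 14: 100 → 0  (bit 4 = 0)
position 5: 011 → 1  (bit 3 = 1)
position 1: 010 → 0  (bit 2 = 0)
position 0: 001 → 0  (bit 1 = 0)
position 15: 000 → 0  (bit 0 = 0)
bits b7..b0 = 11101000 = 232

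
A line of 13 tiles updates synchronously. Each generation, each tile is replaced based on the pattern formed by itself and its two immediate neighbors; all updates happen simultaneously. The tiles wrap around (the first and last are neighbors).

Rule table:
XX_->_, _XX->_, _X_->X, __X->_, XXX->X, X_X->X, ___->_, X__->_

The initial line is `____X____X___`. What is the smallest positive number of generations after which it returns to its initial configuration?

____X____X___

1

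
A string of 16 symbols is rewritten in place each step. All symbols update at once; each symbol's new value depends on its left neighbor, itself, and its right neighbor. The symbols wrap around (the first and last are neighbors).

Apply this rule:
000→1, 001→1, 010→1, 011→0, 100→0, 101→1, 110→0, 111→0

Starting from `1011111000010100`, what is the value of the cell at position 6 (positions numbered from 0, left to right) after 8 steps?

1

1100000011111101
0001111100000010
1110000001111110
0000111110000001
0111000000111111
1000011111000000
1011100000011111
0100001111100000
position 6 holds 1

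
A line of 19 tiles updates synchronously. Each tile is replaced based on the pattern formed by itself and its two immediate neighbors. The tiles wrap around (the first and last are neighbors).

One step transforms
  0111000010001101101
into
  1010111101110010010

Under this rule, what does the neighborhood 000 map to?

At position 5 the neighborhood is 000; the next row has 1 there.

1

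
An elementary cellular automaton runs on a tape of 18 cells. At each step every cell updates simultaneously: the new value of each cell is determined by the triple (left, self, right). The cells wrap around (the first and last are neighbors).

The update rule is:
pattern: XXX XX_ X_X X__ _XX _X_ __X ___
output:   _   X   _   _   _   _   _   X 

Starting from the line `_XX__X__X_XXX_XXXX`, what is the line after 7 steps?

______X_XXXXXXXXX_

__X_________X____X
____XXXXXXX___XX__
XXX_______X_X__X_X
__X_XXXXX_________
X_______X_XXXXXXXX
X_XXXXX___________
______X_XXXXXXXXX_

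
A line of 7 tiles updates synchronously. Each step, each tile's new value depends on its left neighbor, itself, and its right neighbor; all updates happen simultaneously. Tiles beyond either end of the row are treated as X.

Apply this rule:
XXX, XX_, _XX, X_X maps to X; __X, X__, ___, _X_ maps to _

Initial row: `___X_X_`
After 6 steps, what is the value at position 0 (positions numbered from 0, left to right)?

_

____X_X
_____XX
_____XX  (fixed point — unchanged through step 6)
position 0 holds _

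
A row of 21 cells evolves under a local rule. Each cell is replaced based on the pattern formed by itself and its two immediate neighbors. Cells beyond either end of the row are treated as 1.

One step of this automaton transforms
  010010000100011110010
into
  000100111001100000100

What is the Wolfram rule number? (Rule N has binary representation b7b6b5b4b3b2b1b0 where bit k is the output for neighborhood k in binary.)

position 14: 111 → 0  (bit 7 = 0)
position 16: 110 → 0  (bit 6 = 0)
position 0: 101 → 0  (bit 5 = 0)
position 2: 100 → 0  (bit 4 = 0)
position 13: 011 → 0  (bit 3 = 0)
position 1: 010 → 0  (bit 2 = 0)
position 3: 001 → 1  (bit 1 = 1)
position 6: 000 → 1  (bit 0 = 1)
bits b7..b0 = 00000011 = 3

3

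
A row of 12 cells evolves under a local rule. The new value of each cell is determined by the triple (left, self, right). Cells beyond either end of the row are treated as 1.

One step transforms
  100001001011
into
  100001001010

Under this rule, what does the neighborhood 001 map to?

At position 4 the neighborhood is 001; the next row has 0 there.

0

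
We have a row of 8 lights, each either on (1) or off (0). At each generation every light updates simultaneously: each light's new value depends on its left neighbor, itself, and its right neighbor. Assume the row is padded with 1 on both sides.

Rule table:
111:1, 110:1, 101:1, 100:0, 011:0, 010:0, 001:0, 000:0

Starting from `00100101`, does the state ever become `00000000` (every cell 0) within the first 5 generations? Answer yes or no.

00000010
00000001
00000000
all cells are 0 at generation 3

yes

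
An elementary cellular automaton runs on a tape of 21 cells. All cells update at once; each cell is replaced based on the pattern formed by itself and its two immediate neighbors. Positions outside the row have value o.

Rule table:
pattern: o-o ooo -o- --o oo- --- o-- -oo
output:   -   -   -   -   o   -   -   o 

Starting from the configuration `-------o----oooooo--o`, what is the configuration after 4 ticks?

tick 1: ------------o----o--o
tick 2: --------------------o
tick 3: --------------------o  (fixed point — unchanged through tick 4)

--------------------o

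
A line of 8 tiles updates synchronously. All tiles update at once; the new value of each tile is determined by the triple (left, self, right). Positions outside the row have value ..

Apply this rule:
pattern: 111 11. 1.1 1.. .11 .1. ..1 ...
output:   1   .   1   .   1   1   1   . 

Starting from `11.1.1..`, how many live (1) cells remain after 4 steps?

3

1.1111..
11111...
1111....
111.....
count of 1: 3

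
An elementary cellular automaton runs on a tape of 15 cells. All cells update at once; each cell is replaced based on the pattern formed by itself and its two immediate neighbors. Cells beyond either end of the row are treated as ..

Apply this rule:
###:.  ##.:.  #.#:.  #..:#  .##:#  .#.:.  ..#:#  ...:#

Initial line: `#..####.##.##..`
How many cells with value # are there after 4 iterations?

6

.###....#..#.##
##..####.##..#.
#.###....#.##.#
..#..####..#...
count of #: 6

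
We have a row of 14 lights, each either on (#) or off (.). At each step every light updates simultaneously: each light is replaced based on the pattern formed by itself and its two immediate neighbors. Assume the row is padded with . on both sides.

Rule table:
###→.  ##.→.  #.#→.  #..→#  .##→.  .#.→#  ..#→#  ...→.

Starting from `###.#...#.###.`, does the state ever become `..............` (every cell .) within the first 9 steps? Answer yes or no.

no

....##.##....#
...#.....#..##
..###...####..
.#...#.#....#.
###.##.##..###
.........##...
........#..#..
.......######.
......#......#
step 9 is ......#......#, still not uniform .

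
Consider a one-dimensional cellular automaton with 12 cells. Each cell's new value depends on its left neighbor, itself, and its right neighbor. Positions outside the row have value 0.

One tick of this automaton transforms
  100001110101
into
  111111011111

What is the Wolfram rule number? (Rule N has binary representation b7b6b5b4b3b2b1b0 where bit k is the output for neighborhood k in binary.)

position 6: 111 → 0  (bit 7 = 0)
position 7: 110 → 1  (bit 6 = 1)
position 8: 101 → 1  (bit 5 = 1)
position 1: 100 → 1  (bit 4 = 1)
position 5: 011 → 1  (bit 3 = 1)
position 0: 010 → 1  (bit 2 = 1)
position 4: 001 → 1  (bit 1 = 1)
position 2: 000 → 1  (bit 0 = 1)
bits b7..b0 = 01111111 = 127

127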